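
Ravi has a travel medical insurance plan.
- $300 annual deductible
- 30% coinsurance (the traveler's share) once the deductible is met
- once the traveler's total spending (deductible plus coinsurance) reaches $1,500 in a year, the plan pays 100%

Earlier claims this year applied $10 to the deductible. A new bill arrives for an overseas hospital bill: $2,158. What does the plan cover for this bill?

$1,307.60

$10 of the $300 deductible is already met, leaving $290.
After the $290 deductible portion, $2,158 − $290 = $1,868 is subject to coinsurance.
Coinsurance: $1,868 × 30% = $560.40.
That puts the traveler's cost at $290 + $560.40 = $850.40 before any cap.
Total out-of-pocket so far would be $10 + $850.40 = $860.40, below the $1,500 cap — no reduction.
The insurer covers the remainder: $2,158 − $850.40 = $1,307.60.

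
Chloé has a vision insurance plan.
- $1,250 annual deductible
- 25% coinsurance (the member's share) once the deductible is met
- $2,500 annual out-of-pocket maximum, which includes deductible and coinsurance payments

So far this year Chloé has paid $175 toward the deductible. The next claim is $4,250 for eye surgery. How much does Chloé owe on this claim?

$1,868.75

$175 of the $1,250 deductible is already met, leaving $1,075.
After the $1,075 deductible portion, $4,250 − $1,075 = $3,175 is subject to coinsurance.
25% of $3,175 = $793.75 falls to the member.
Member responsibility before any cap: $1,075 + $793.75 = $1,868.75.
Total out-of-pocket so far would be $175 + $1,868.75 = $2,043.75, below the $2,500 cap — no reduction.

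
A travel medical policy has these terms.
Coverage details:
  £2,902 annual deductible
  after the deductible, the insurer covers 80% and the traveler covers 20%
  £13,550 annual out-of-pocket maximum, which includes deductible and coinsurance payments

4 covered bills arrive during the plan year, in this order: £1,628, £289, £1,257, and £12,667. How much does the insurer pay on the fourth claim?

£10,133.60

Claim 1 — £1,628: fully absorbed by the deductible. Traveler pays £1,628; OOP now £1,628. Plan pays £1,628 − £1,628 = £0.
Claim 2 — £289: fully absorbed by the deductible. Traveler pays £289; OOP now £1,917. Plan pays £289 − £289 = £0.
Claim 3 — £1,257: deductible takes £985, £272 remains; 20% of £272 = £54.40. Traveler owes £1,039.40 (running OOP £2,956.40). Insurer: £1,257 − £1,039.40 = £217.60.
Claim 4 — £12,667: deductible met; 20% of £12,667 = £2,533.40. Traveler owes £2,533.40 (running OOP £5,489.80). Insurer: £12,667 − £2,533.40 = £10,133.60.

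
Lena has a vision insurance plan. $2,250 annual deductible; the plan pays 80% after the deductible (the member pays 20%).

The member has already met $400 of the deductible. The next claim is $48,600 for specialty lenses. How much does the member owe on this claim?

Remaining deductible: $2,250 − $400 = $1,850.
That leaves $48,600 − $1,850 = $46,750 for coinsurance.
Coinsurance: $46,750 × 20% = $9,350.
Member responsibility: $1,850 + $9,350 = $11,200.

$11,200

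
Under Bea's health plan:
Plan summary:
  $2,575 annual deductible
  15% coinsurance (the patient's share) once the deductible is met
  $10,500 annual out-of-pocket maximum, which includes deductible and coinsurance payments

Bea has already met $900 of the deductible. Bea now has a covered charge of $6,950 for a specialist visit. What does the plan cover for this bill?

Remaining deductible: $2,575 − $900 = $1,675.
After the $1,675 deductible portion, $6,950 − $1,675 = $5,275 is subject to coinsurance.
Coinsurance: $5,275 × 15% = $791.25.
That puts the patient's cost at $1,675 + $791.25 = $2,466.25 before any cap.
Total out-of-pocket so far would be $900 + $2,466.25 = $3,366.25, below the $10,500 cap — no reduction.
The plan picks up $6,950 − $2,466.25 = $4,483.75.

$4,483.75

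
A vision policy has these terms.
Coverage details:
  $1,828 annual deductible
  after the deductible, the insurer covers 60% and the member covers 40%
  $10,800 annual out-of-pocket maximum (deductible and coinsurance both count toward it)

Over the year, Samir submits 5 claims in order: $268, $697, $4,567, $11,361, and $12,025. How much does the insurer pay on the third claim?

Claim 1 — $268: all of it applies to the deductible. Member owes $268 (running OOP $268). Insurer: $268 − $268 = $0.
Claim 2 — $697: all of it applies to the deductible. Member owes $697 (running OOP $965). Plan pays $697 − $697 = $0.
Claim 3 — $4,567: $863 to deductible, leaving $3,704; 40% of $3,704 = $1,481.60. Member pays $2,344.60; OOP now $3,309.60. Insurer: $4,567 − $2,344.60 = $2,222.40.

$2,222.40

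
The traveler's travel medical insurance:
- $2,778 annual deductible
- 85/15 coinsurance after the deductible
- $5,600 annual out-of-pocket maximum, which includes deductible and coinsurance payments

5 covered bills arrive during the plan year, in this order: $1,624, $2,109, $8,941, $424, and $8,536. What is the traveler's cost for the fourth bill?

$63.60

Bill 1, $1,624: fully absorbed by the deductible. Cost to traveler: $1,624. OOP to date $1,624.
Bill 2, $2,109: $1,154 to deductible, leaving $955; 15% of $955 = $143.25. Cost to traveler: $1,297.25. OOP to date $2,921.25.
Bill 3, $8,941: 15% coinsurance on $8,941 = $1,341.15. Traveler owes $1,341.15 (running OOP $4,262.40).
Bill 4, $424: deductible met; 15% of $424 = $63.60. Traveler pays $63.60; OOP now $4,326.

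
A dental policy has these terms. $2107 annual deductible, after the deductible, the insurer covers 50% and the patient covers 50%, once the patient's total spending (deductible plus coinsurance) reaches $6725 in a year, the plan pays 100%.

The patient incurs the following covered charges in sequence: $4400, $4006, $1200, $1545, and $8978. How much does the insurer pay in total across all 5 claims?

Claim 1 ($4400): $2107 to deductible, leaving $2293; coinsurance $2293 × 50% = $1146.50. Cost to patient: $3253.50. OOP to date $3253.50. Plan pays $4400 − $3253.50 = $1146.50.
Claim 2 ($4006): 50% coinsurance on $4006 = $2003. Patient pays $2003; OOP now $5256.50. Insurer: $4006 − $2003 = $2003.
Claim 3 ($1200): deductible met; 50% of $1200 = $600. Cost to patient: $600. OOP to date $5856.50. Insurer: $1200 − $600 = $600.
Claim 4 ($1545): 50% coinsurance on $1545 = $772.50. Patient pays $772.50; OOP now $6629. Insurer: $1545 − $772.50 = $772.50.
Claim 5 ($8978): 50% coinsurance on $8978 = $4489. Adding that to $6629 gives $11118, past the $6725 cap; patient pays only $6725 − $6629 = $96. Insurer: $8978 − $96 = $8882.
Insurer total = bills − patient's total = $20129 − $6725 = $13404.

$13404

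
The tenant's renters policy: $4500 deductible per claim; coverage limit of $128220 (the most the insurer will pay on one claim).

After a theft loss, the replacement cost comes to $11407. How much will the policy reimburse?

$6907

Less the $4500 deductible: $11407 − $4500 = $6907.
$6907 is within the $128220 limit, so the insurer pays $6907.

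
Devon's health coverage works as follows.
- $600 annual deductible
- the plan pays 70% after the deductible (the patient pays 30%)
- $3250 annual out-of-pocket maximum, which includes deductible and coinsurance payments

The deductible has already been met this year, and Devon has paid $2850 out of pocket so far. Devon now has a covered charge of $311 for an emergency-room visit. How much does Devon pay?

$93.30

With the deductible met, the entire $311 is subject to coinsurance.
30% of $311 = $93.30 falls to the patient.
Cumulative spending $2850 + $93.30 = $2943.30 stays under the $3250 maximum.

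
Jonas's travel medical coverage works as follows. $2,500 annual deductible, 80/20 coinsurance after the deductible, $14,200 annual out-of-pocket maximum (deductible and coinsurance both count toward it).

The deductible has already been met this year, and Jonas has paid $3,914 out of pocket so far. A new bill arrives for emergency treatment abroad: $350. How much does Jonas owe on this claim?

The deductible is already satisfied, so the full bill goes to coinsurance.
20% of $350 = $70 falls to the traveler.
Total out-of-pocket so far would be $3,914 + $70 = $3,984, below the $14,200 cap — no reduction.

$70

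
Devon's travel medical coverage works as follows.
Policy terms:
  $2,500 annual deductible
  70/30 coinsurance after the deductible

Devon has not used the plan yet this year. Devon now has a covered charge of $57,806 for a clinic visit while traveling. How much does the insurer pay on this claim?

$38,714.20

The full $2,500 deductible is still open; $2,500 of this bill applies to it.
The remaining $55,306 (= $57,806 − $2,500) moves to coinsurance.
Coinsurance: $55,306 × 30% = $16,591.80.
So the traveler owes $2,500 + $16,591.80 = $19,091.80.
The plan picks up $57,806 − $19,091.80 = $38,714.20.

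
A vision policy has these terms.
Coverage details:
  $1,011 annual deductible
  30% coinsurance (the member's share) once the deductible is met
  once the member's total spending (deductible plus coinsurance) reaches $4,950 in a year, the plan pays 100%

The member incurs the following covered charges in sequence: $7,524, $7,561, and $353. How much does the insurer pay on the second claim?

$5,575.90

Claim 1 — $7,524: $1,011 to deductible, leaving $6,513; 30% of $6,513 = $1,953.90. Member owes $2,964.90 (running OOP $2,964.90). Insurer: $7,524 − $2,964.90 = $4,559.10.
Claim 2 — $7,561: deductible met; 30% of $7,561 = $2,268.30. That would push OOP to $5,233.20, over the $4,950 cap, so member pays $4,950 − $2,964.90 = $1,985.10. Plan pays $7,561 − $1,985.10 = $5,575.90.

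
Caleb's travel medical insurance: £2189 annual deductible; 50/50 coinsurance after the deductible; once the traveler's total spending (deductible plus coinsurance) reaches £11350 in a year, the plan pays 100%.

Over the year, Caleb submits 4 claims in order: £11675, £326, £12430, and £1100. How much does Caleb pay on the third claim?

£4255

Claim 1 (£11675): £2189 to deductible, leaving £9486; coinsurance £9486 × 50% = £4743. Cost to traveler: £6932. OOP to date £6932.
Claim 2 (£326): deductible met; 50% of £326 = £163. Cost to traveler: £163. OOP to date £7095.
Claim 3 (£12430): deductible met; 50% of £12430 = £6215. That would push OOP to £13310, over the £11350 cap, so traveler pays £11350 − £7095 = £4255.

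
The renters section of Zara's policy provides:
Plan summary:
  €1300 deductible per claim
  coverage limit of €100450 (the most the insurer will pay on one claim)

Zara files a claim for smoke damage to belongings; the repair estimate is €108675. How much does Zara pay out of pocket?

Subtract the deductible: €108675 − €1300 = €107375.
€107375 exceeds the €100450 limit, so the insurer pays the limit: €100450.
Out of pocket: €108675 − €100450 = €8225.

€8225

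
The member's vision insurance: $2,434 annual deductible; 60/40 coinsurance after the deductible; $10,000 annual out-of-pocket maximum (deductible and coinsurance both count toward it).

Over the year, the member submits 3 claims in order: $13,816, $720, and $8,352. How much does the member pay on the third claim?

$2,725.20

#1 ($13,816): $2,434 finishes the deductible; $11,382 goes to coinsurance; coinsurance $11,382 × 40% = $4,552.80. Member owes $6,986.80 (running OOP $6,986.80).
#2 ($720): deductible met; 40% of $720 = $288. Member pays $288; OOP now $7,274.80.
#3 ($8,352): deductible met; 40% of $8,352 = $3,340.80. Adding that to $7,274.80 gives $10,615.60, past the $10,000 cap; member pays only $10,000 − $7,274.80 = $2,725.20.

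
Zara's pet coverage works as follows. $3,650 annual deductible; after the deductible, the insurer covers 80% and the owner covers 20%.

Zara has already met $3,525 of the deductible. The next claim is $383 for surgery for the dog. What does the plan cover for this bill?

$206.40

$3,525 of the $3,650 deductible is already met, leaving $125.
The remaining $258 (= $383 − $125) moves to coinsurance.
Coinsurance: $258 × 20% = $51.60.
Owner responsibility: $125 + $51.60 = $176.60.
The plan picks up $383 − $176.60 = $206.40.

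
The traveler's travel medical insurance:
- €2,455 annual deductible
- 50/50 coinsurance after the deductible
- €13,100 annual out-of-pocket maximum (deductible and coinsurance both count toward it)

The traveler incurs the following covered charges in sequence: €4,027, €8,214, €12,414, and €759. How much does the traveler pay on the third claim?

Bill 1, €4,027: €2,455 to deductible, leaving €1,572; traveler's 50% is €786. Traveler pays €3,241; OOP now €3,241.
Bill 2, €8,214: 50% coinsurance on €8,214 = €4,107. Traveler pays €4,107; OOP now €7,348.
Bill 3, €12,414: deductible already satisfied, so traveler's share is 50% × €12,414 = €6,207. Adding that to €7,348 gives €13,555, past the €13,100 cap; traveler pays only €13,100 − €7,348 = €5,752.

€5,752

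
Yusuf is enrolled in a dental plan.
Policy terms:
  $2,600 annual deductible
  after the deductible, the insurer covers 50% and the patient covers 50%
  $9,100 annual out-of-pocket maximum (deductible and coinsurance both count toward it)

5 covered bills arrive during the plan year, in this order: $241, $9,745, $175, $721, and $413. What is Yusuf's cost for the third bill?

$87.50

#1 ($241): fully absorbed by the deductible. Cost to patient: $241. OOP to date $241.
#2 ($9,745): $2,359 finishes the deductible; $7,386 goes to coinsurance; coinsurance $7,386 × 50% = $3,693. Patient owes $6,052 (running OOP $6,293).
#3 ($175): deductible already satisfied, so patient's share is 50% × $175 = $87.50. Patient owes $87.50 (running OOP $6,380.50).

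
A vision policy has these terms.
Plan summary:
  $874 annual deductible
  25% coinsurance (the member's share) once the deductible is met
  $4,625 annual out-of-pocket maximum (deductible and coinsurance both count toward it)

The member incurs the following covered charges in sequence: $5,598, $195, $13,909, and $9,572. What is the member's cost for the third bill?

#1 ($5,598): $874 to deductible, leaving $4,724; coinsurance $4,724 × 25% = $1,181. Member pays $2,055; OOP now $2,055.
#2 ($195): deductible already satisfied, so member's share is 25% × $195 = $48.75. Cost to member: $48.75. OOP to date $2,103.75.
#3 ($13,909): deductible already satisfied, so member's share is 25% × $13,909 = $3,477.25. Adding that to $2,103.75 gives $5,581, past the $4,625 cap; member pays only $4,625 − $2,103.75 = $2,521.25.

$2,521.25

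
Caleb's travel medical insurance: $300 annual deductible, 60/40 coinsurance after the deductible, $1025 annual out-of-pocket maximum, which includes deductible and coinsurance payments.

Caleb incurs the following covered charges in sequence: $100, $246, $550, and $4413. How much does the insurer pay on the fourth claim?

$3926.40

Claim 1 — $100: entire amount goes to the deductible. Traveler owes $100 (running OOP $100). Insurer: $100 − $100 = $0.
Claim 2 — $246: deductible takes $200, $46 remains; coinsurance $46 × 40% = $18.40. Traveler pays $218.40; OOP now $318.40. Plan pays $246 − $218.40 = $27.60.
Claim 3 — $550: 40% coinsurance on $550 = $220. Traveler pays $220; OOP now $538.40. Insurer: $550 − $220 = $330.
Claim 4 — $4413: deductible already satisfied, so traveler's share is 40% × $4413 = $1765.20. That would push OOP to $2303.60, over the $1025 cap, so traveler pays $1025 − $538.40 = $486.60. Insurer: $4413 − $486.60 = $3926.40.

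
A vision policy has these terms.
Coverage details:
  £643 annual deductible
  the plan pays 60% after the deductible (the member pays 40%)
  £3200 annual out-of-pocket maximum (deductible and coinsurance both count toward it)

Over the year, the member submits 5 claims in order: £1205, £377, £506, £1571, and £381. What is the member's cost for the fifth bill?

£152.40

Claim 1 — £1205: £643 finishes the deductible; £562 goes to coinsurance; coinsurance £562 × 40% = £224.80. Member owes £867.80 (running OOP £867.80).
Claim 2 — £377: 40% coinsurance on £377 = £150.80. Cost to member: £150.80. OOP to date £1018.60.
Claim 3 — £506: 40% coinsurance on £506 = £202.40. Member owes £202.40 (running OOP £1221).
Claim 4 — £1571: deductible already satisfied, so member's share is 40% × £1571 = £628.40. Member owes £628.40 (running OOP £1849.40).
Claim 5 — £381: 40% coinsurance on £381 = £152.40. Member pays £152.40; OOP now £2001.80.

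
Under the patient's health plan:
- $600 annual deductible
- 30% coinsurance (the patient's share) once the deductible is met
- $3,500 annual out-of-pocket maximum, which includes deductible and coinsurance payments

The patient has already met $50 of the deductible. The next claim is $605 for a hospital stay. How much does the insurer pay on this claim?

$38.50

Deductible still to meet: $600 − $50 = $550.
The remaining $55 (= $605 − $550) moves to coinsurance.
30% of $55 = $16.50 falls to the patient.
So the patient owes $550 + $16.50 = $566.50 before any cap.
Year-to-date out-of-pocket becomes $50 + $566.50 = $616.50, still under the $3,500 maximum, so no cap applies.
The plan picks up $605 − $566.50 = $38.50.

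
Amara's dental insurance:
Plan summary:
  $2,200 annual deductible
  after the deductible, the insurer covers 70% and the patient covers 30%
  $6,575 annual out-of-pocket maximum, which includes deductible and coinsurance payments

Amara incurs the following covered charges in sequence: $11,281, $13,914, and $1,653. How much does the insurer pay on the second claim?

Bill 1, $11,281: deductible takes $2,200, $9,081 remains; 30% of $9,081 = $2,724.30. Patient owes $4,924.30 (running OOP $4,924.30). Insurer: $11,281 − $4,924.30 = $6,356.70.
Bill 2, $13,914: deductible already satisfied, so patient's share is 30% × $13,914 = $4,174.20. Adding that to $4,924.30 gives $9,098.50, past the $6,575 cap; patient pays only $6,575 − $4,924.30 = $1,650.70. Plan pays $13,914 − $1,650.70 = $12,263.30.

$12,263.30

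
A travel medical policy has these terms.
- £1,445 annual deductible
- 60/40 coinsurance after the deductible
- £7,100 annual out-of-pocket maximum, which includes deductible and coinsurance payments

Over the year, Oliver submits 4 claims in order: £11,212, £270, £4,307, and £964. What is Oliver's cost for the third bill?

Bill 1, £11,212: deductible takes £1,445, £9,767 remains; traveler's 40% is £3,906.80. Traveler owes £5,351.80 (running OOP £5,351.80).
Bill 2, £270: 40% coinsurance on £270 = £108. Cost to traveler: £108. OOP to date £5,459.80.
Bill 3, £4,307: deductible already satisfied, so traveler's share is 40% × £4,307 = £1,722.80. Adding that to £5,459.80 gives £7,182.60, past the £7,100 cap; traveler pays only £7,100 − £5,459.80 = £1,640.20.

£1,640.20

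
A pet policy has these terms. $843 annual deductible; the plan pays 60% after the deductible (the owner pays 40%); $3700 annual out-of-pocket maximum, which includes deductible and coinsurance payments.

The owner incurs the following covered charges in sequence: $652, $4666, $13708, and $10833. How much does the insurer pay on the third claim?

$12641

Claim 1 — $652: entire amount goes to the deductible. Owner owes $652 (running OOP $652). Insurer: $652 − $652 = $0.
Claim 2 — $4666: $191 finishes the deductible; $4475 goes to coinsurance; 40% of $4475 = $1790. Owner pays $1981; OOP now $2633. Plan pays $4666 − $1981 = $2685.
Claim 3 — $13708: 40% coinsurance on $13708 = $5483.20. That would push OOP to $8116.20, over the $3700 cap, so owner pays $3700 − $2633 = $1067. Plan pays $13708 − $1067 = $12641.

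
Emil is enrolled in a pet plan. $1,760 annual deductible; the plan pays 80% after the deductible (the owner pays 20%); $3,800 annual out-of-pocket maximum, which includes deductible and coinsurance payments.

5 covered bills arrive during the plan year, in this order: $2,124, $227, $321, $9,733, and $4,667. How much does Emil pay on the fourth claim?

$1,857.60

Claim 1 — $2,124: deductible takes $1,760, $364 remains; coinsurance $364 × 20% = $72.80. Owner owes $1,832.80 (running OOP $1,832.80).
Claim 2 — $227: deductible met; 20% of $227 = $45.40. Owner pays $45.40; OOP now $1,878.20.
Claim 3 — $321: 20% coinsurance on $321 = $64.20. Owner owes $64.20 (running OOP $1,942.40).
Claim 4 — $9,733: 20% coinsurance on $9,733 = $1,946.60. OOP would hit $3,889 > $3,800, so the cap limits the owner to $3,800 − $1,942.40 = $1,857.60.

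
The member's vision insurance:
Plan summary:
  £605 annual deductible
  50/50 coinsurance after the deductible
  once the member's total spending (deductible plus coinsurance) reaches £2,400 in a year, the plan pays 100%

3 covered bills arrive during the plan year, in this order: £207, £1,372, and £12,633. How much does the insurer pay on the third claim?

Claim 1 (£207): entire amount goes to the deductible. Cost to member: £207. OOP to date £207. Insurer: £207 − £207 = £0.
Claim 2 (£1,372): £398 finishes the deductible; £974 goes to coinsurance; 50% of £974 = £487. Member owes £885 (running OOP £1,092). Plan pays £1,372 − £885 = £487.
Claim 3 (£12,633): deductible already satisfied, so member's share is 50% × £12,633 = £6,316.50. Adding that to £1,092 gives £7,408.50, past the £2,400 cap; member pays only £2,400 − £1,092 = £1,308. Plan pays £12,633 − £1,308 = £11,325.

£11,325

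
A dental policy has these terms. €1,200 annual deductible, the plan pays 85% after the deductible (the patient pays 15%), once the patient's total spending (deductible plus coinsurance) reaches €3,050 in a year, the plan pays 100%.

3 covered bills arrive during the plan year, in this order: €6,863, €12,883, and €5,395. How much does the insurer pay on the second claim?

Bill 1, €6,863: €1,200 finishes the deductible; €5,663 goes to coinsurance; coinsurance €5,663 × 15% = €849.45. Cost to patient: €2,049.45. OOP to date €2,049.45. Insurer: €6,863 − €2,049.45 = €4,813.55.
Bill 2, €12,883: deductible met; 15% of €12,883 = €1,932.45. OOP would hit €3,981.90 > €3,050, so the cap limits the patient to €3,050 − €2,049.45 = €1,000.55. Insurer: €12,883 − €1,000.55 = €11,882.45.

€11,882.45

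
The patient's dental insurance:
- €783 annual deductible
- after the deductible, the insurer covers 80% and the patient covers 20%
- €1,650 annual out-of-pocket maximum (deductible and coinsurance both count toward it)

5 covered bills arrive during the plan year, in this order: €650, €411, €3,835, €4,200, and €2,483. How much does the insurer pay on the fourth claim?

Claim 1 — €650: all of it applies to the deductible. Cost to patient: €650. OOP to date €650. Insurer: €650 − €650 = €0.
Claim 2 — €411: €133 finishes the deductible; €278 goes to coinsurance; patient's 20% is €55.60. Patient owes €188.60 (running OOP €838.60). Insurer: €411 − €188.60 = €222.40.
Claim 3 — €3,835: 20% coinsurance on €3,835 = €767. Cost to patient: €767. OOP to date €1,605.60. Plan pays €3,835 − €767 = €3,068.
Claim 4 — €4,200: deductible met; 20% of €4,200 = €840. OOP would hit €2,445.60 > €1,650, so the cap limits the patient to €1,650 − €1,605.60 = €44.40. Plan pays €4,200 − €44.40 = €4,155.60.

€4,155.60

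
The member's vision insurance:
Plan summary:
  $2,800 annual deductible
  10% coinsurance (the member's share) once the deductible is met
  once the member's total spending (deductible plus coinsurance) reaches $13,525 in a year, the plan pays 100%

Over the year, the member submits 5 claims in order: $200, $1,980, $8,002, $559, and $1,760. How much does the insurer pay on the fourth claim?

$503.10

Claim 1 — $200: all of it applies to the deductible. Member pays $200; OOP now $200. Insurer: $200 − $200 = $0.
Claim 2 — $1,980: entire amount goes to the deductible. Member pays $1,980; OOP now $2,180. Plan pays $1,980 − $1,980 = $0.
Claim 3 — $8,002: deductible takes $620, $7,382 remains; member's 10% is $738.20. Member pays $1,358.20; OOP now $3,538.20. Plan pays $8,002 − $1,358.20 = $6,643.80.
Claim 4 — $559: deductible met; 10% of $559 = $55.90. Member owes $55.90 (running OOP $3,594.10). Plan pays $559 − $55.90 = $503.10.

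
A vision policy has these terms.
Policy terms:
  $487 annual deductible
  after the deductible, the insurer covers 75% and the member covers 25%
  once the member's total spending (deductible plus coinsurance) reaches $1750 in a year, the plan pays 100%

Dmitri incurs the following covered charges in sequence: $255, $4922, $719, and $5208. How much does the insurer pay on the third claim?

$628.50

Claim 1 ($255): entire amount goes to the deductible. Cost to member: $255. OOP to date $255. Insurer: $255 − $255 = $0.
Claim 2 ($4922): deductible takes $232, $4690 remains; 25% of $4690 = $1172.50. Member pays $1404.50; OOP now $1659.50. Insurer: $4922 − $1404.50 = $3517.50.
Claim 3 ($719): deductible already satisfied, so member's share is 25% × $719 = $179.75. That would push OOP to $1839.25, over the $1750 cap, so member pays $1750 − $1659.50 = $90.50. Plan pays $719 − $90.50 = $628.50.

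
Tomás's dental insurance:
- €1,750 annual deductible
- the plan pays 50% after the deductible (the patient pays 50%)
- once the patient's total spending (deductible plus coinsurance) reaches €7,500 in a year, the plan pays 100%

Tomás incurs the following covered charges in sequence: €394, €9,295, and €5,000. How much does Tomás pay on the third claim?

€1,780.50

Claim 1 — €394: fully absorbed by the deductible. Patient owes €394 (running OOP €394).
Claim 2 — €9,295: €1,356 finishes the deductible; €7,939 goes to coinsurance; patient's 50% is €3,969.50. Patient pays €5,325.50; OOP now €5,719.50.
Claim 3 — €5,000: deductible already satisfied, so patient's share is 50% × €5,000 = €2,500. OOP would hit €8,219.50 > €7,500, so the cap limits the patient to €7,500 − €5,719.50 = €1,780.50.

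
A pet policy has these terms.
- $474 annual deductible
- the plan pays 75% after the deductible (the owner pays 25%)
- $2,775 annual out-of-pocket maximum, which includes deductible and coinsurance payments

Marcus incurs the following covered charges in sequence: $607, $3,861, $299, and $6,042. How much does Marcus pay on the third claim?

$74.75

Bill 1, $607: $474 finishes the deductible; $133 goes to coinsurance; 25% of $133 = $33.25. Cost to owner: $507.25. OOP to date $507.25.
Bill 2, $3,861: deductible already satisfied, so owner's share is 25% × $3,861 = $965.25. Cost to owner: $965.25. OOP to date $1,472.50.
Bill 3, $299: deductible met; 25% of $299 = $74.75. Owner pays $74.75; OOP now $1,547.25.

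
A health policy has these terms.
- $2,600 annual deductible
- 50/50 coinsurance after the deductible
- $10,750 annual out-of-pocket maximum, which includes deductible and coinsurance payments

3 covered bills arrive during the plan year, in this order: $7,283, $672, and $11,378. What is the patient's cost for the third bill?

Claim 1 — $7,283: deductible takes $2,600, $4,683 remains; 50% of $4,683 = $2,341.50. Patient pays $4,941.50; OOP now $4,941.50.
Claim 2 — $672: deductible met; 50% of $672 = $336. Cost to patient: $336. OOP to date $5,277.50.
Claim 3 — $11,378: 50% coinsurance on $11,378 = $5,689. OOP would hit $10,966.50 > $10,750, so the cap limits the patient to $10,750 − $5,277.50 = $5,472.50.

$5,472.50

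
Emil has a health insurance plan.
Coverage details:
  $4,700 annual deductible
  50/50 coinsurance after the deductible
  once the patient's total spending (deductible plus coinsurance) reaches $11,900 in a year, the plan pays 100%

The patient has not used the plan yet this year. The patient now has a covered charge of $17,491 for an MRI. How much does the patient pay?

$11,095.50

The full $4,700 deductible is still open; $4,700 of this bill applies to it.
The remaining $12,791 (= $17,491 − $4,700) moves to coinsurance.
Coinsurance: $12,791 × 50% = $6,395.50.
So the patient owes $4,700 + $6,395.50 = $11,095.50 before any cap.
Year-to-date out-of-pocket becomes $0 + $11,095.50 = $11,095.50, still under the $11,900 maximum, so no cap applies.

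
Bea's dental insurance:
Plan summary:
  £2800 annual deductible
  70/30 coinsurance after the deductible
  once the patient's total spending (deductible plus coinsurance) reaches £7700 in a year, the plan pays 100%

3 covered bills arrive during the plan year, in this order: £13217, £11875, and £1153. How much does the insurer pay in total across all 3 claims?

£18545

#1 (£13217): £2800 to deductible, leaving £10417; coinsurance £10417 × 30% = £3125.10. Patient owes £5925.10 (running OOP £5925.10). Insurer: £13217 − £5925.10 = £7291.90.
#2 (£11875): deductible met; 30% of £11875 = £3562.50. OOP would hit £9487.60 > £7700, so the cap limits the patient to £7700 − £5925.10 = £1774.90. Plan pays £11875 − £1774.90 = £10100.10.
#3 (£1153): deductible met; 30% of £1153 = £345.90. Adding that to £7700 gives £8045.90, past the £7700 cap; patient pays only £7700 − £7700 = £0. Insurer: £1153 − £0 = £1153.
Insurer total: £7291.90 + £10100.10 + £1153 = £18545.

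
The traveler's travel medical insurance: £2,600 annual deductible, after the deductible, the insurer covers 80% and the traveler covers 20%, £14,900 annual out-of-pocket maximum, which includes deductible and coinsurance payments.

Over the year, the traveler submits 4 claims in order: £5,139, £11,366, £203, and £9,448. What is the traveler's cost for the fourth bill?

#1 (£5,139): £2,600 to deductible, leaving £2,539; coinsurance £2,539 × 20% = £507.80. Cost to traveler: £3,107.80. OOP to date £3,107.80.
#2 (£11,366): deductible met; 20% of £11,366 = £2,273.20. Cost to traveler: £2,273.20. OOP to date £5,381.
#3 (£203): 20% coinsurance on £203 = £40.60. Traveler pays £40.60; OOP now £5,421.60.
#4 (£9,448): deductible already satisfied, so traveler's share is 20% × £9,448 = £1,889.60. Traveler owes £1,889.60 (running OOP £7,311.20).

£1,889.60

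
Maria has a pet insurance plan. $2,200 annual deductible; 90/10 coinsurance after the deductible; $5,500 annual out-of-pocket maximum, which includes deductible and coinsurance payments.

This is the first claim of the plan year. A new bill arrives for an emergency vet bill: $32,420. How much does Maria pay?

$5,222

Nothing has been paid toward the $2,200 deductible, so the first $2,200 of this charge is applied there.
The remaining $30,220 (= $32,420 − $2,200) moves to coinsurance.
Coinsurance: $30,220 × 10% = $3,022.
Owner responsibility before any cap: $2,200 + $3,022 = $5,222.
Year-to-date out-of-pocket becomes $0 + $5,222 = $5,222, still under the $5,500 maximum, so no cap applies.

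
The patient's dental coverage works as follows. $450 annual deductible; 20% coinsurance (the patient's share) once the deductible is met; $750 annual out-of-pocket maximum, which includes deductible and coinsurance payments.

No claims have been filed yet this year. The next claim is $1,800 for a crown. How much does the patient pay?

$720

The full $450 deductible is still open; $450 of this bill applies to it.
That leaves $1,800 − $450 = $1,350 for coinsurance.
Coinsurance: $1,350 × 20% = $270.
So the patient owes $450 + $270 = $720 before any cap.
Year-to-date out-of-pocket becomes $0 + $720 = $720, still under the $750 maximum, so no cap applies.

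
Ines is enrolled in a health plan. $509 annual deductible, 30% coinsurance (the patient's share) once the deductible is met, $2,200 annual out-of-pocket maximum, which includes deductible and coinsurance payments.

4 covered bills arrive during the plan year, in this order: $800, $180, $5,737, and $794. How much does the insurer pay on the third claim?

$4,187.30

Claim 1 — $800: $509 to deductible, leaving $291; coinsurance $291 × 30% = $87.30. Patient owes $596.30 (running OOP $596.30). Insurer: $800 − $596.30 = $203.70.
Claim 2 — $180: 30% coinsurance on $180 = $54. Patient owes $54 (running OOP $650.30). Insurer: $180 − $54 = $126.
Claim 3 — $5,737: deductible met; 30% of $5,737 = $1,721.10. That would push OOP to $2,371.40, over the $2,200 cap, so patient pays $2,200 − $650.30 = $1,549.70. Insurer: $5,737 − $1,549.70 = $4,187.30.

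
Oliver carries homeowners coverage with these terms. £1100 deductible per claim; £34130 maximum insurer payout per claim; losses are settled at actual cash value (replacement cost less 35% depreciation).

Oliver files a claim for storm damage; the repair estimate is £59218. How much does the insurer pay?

Depreciate 35%: the covered value is £59218 × 0.65 = £38491.70.
Subtract the deductible: £38491.70 − £1100 = £37391.70.
Since £37391.70 > £34130, the payout is capped at £34130.

£34130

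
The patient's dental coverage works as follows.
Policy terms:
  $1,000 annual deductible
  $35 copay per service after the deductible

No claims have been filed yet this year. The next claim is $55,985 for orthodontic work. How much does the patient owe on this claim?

$1,035

The full $1,000 deductible is still open; $1,000 of this bill applies to it.
After the $1,000 deductible portion, $55,985 − $1,000 = $54,985 is subject to the copay.
Copay on this service: $35.
That puts the patient's cost at $1,000 + $35 = $1,035.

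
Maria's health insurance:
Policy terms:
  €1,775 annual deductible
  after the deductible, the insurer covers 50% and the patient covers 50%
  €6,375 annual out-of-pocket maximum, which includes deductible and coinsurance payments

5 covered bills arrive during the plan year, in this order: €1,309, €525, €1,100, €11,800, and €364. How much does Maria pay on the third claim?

€550

Claim 1 — €1,309: all of it applies to the deductible. Cost to patient: €1,309. OOP to date €1,309.
Claim 2 — €525: deductible takes €466, €59 remains; coinsurance €59 × 50% = €29.50. Cost to patient: €495.50. OOP to date €1,804.50.
Claim 3 — €1,100: deductible met; 50% of €1,100 = €550. Cost to patient: €550. OOP to date €2,354.50.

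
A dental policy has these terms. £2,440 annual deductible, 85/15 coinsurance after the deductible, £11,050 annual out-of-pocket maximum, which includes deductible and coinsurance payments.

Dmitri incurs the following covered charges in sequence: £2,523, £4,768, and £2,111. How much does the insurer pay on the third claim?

Claim 1 (£2,523): £2,440 to deductible, leaving £83; coinsurance £83 × 15% = £12.45. Patient owes £2,452.45 (running OOP £2,452.45). Plan pays £2,523 − £2,452.45 = £70.55.
Claim 2 (£4,768): 15% coinsurance on £4,768 = £715.20. Patient owes £715.20 (running OOP £3,167.65). Insurer: £4,768 − £715.20 = £4,052.80.
Claim 3 (£2,111): deductible already satisfied, so patient's share is 15% × £2,111 = £316.65. Patient owes £316.65 (running OOP £3,484.30). Plan pays £2,111 − £316.65 = £1,794.35.

£1,794.35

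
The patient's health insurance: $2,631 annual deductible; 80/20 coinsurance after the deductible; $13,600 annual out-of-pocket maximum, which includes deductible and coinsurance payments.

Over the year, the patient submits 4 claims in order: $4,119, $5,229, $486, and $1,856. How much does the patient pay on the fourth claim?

$371.20

Claim 1 — $4,119: $2,631 to deductible, leaving $1,488; coinsurance $1,488 × 20% = $297.60. Patient owes $2,928.60 (running OOP $2,928.60).
Claim 2 — $5,229: deductible met; 20% of $5,229 = $1,045.80. Patient owes $1,045.80 (running OOP $3,974.40).
Claim 3 — $486: deductible already satisfied, so patient's share is 20% × $486 = $97.20. Patient pays $97.20; OOP now $4,071.60.
Claim 4 — $1,856: 20% coinsurance on $1,856 = $371.20. Cost to patient: $371.20. OOP to date $4,442.80.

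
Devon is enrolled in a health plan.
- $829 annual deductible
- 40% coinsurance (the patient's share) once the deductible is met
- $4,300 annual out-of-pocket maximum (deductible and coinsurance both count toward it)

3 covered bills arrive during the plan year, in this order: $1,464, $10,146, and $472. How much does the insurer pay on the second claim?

$6,929

Bill 1, $1,464: deductible takes $829, $635 remains; coinsurance $635 × 40% = $254. Cost to patient: $1,083. OOP to date $1,083. Plan pays $1,464 − $1,083 = $381.
Bill 2, $10,146: deductible met; 40% of $10,146 = $4,058.40. Adding that to $1,083 gives $5,141.40, past the $4,300 cap; patient pays only $4,300 − $1,083 = $3,217. Plan pays $10,146 − $3,217 = $6,929.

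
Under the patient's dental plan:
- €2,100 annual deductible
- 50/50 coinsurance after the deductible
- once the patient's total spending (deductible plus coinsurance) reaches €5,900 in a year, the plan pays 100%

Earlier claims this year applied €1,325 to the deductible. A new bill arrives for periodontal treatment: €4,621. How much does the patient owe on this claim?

€2,698

€1,325 of the €2,100 deductible is already met, leaving €775.
After the €775 deductible portion, €4,621 − €775 = €3,846 is subject to coinsurance.
Patient's 50% share of €3,846 is €1,923.
Patient responsibility before any cap: €775 + €1,923 = €2,698.
Year-to-date out-of-pocket becomes €1,325 + €2,698 = €4,023, still under the €5,900 maximum, so no cap applies.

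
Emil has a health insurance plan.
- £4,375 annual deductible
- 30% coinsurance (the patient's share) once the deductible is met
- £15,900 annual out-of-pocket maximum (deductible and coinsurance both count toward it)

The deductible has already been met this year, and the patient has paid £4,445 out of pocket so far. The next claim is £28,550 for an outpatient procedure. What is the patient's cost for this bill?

The deductible is already satisfied, so the full bill goes to coinsurance.
30% of £28,550 = £8,565 falls to the patient.
Year-to-date out-of-pocket becomes £4,445 + £8,565 = £13,010, still under the £15,900 maximum, so no cap applies.

£8,565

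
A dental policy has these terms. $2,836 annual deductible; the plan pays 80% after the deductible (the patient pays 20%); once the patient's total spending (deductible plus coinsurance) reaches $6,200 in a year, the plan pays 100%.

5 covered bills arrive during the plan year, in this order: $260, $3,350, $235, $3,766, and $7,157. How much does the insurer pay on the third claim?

Claim 1 — $260: entire amount goes to the deductible. Cost to patient: $260. OOP to date $260. Plan pays $260 − $260 = $0.
Claim 2 — $3,350: $2,576 to deductible, leaving $774; patient's 20% is $154.80. Cost to patient: $2,730.80. OOP to date $2,990.80. Insurer: $3,350 − $2,730.80 = $619.20.
Claim 3 — $235: deductible met; 20% of $235 = $47. Patient pays $47; OOP now $3,037.80. Insurer: $235 − $47 = $188.

$188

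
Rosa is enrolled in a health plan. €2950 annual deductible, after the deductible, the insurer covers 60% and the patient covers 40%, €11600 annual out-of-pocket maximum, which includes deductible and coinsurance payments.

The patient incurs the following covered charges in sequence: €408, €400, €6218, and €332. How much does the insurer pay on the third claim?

#1 (€408): all of it applies to the deductible. Patient pays €408; OOP now €408. Plan pays €408 − €408 = €0.
#2 (€400): all of it applies to the deductible. Patient pays €400; OOP now €808. Insurer: €400 − €400 = €0.
#3 (€6218): deductible takes €2142, €4076 remains; patient's 40% is €1630.40. Patient owes €3772.40 (running OOP €4580.40). Plan pays €6218 − €3772.40 = €2445.60.

€2445.60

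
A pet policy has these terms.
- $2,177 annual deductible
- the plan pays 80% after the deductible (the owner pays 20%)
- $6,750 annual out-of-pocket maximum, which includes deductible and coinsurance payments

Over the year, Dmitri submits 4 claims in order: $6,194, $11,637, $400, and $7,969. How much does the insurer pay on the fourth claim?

Claim 1 — $6,194: $2,177 to deductible, leaving $4,017; owner's 20% is $803.40. Cost to owner: $2,980.40. OOP to date $2,980.40. Plan pays $6,194 − $2,980.40 = $3,213.60.
Claim 2 — $11,637: deductible already satisfied, so owner's share is 20% × $11,637 = $2,327.40. Owner owes $2,327.40 (running OOP $5,307.80). Insurer: $11,637 − $2,327.40 = $9,309.60.
Claim 3 — $400: deductible already satisfied, so owner's share is 20% × $400 = $80. Owner owes $80 (running OOP $5,387.80). Plan pays $400 − $80 = $320.
Claim 4 — $7,969: 20% coinsurance on $7,969 = $1,593.80. OOP would hit $6,981.60 > $6,750, so the cap limits the owner to $6,750 − $5,387.80 = $1,362.20. Insurer: $7,969 − $1,362.20 = $6,606.80.

$6,606.80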